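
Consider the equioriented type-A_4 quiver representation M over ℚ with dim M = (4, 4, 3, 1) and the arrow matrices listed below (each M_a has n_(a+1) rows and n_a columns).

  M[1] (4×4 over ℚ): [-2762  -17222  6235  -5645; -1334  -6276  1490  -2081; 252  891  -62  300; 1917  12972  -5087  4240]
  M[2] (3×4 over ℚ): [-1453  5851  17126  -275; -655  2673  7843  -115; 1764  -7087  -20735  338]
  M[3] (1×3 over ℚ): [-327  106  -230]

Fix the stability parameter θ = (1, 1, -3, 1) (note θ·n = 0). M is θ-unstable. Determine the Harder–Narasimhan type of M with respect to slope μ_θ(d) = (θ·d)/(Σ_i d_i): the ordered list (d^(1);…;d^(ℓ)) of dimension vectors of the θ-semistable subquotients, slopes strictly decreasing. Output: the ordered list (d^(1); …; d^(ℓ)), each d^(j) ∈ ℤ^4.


Via rank(M_{q-1}∘⋯∘M_p): M ≅ I[1,2], I[1,3]^2, I[1,4].
μ_θ-semistable layers: μ^(1)=1; μ^(2)=-1/3

((1, 1, 0, 1); (3, 3, 3, 0))


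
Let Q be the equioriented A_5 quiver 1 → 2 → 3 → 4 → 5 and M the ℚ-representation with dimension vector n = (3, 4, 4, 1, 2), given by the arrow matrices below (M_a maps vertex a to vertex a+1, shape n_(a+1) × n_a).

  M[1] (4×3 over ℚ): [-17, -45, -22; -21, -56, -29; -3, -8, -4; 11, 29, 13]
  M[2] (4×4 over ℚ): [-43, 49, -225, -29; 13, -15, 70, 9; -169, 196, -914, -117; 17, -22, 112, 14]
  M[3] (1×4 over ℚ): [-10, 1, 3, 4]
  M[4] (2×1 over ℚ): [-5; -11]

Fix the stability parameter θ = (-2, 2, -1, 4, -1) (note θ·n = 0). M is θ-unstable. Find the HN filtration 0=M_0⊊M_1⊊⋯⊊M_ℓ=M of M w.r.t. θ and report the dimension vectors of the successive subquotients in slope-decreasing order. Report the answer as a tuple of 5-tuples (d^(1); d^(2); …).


Via rank(M_{q-1}∘⋯∘M_p): M ≅ I[1,3]^2, I[1,5], I[2,3], I[5,5].
μ_θ-semistable layers: μ^(1)=3/2; μ^(2)=1/2; μ^(3)=-1; μ^(4)=-2

((0, 0, 0, 1, 1); (0, 4, 4, 0, 0); (0, 0, 0, 0, 1); (3, 0, 0, 0, 0))


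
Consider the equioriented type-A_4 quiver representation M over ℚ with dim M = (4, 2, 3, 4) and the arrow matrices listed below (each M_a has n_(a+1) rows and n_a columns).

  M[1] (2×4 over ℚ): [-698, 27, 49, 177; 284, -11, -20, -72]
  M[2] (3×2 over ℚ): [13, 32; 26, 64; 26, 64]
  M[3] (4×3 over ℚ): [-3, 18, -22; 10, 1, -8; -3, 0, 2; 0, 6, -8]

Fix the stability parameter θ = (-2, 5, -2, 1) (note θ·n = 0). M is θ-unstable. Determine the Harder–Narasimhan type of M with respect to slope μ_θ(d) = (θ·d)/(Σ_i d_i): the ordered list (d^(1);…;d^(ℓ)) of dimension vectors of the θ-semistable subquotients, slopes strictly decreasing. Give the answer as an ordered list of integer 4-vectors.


Barcode: M ≅ I[1,1]^2, I[1,2], I[1,4], I[3,3], I[3,4], I[4,4]^2. HN layers by μ_θ (4 steps, strictly decreasing):
  μ^(1)=5; μ^(2)=4/3; μ^(3)=1; μ^(4)=-2

((0, 1, 0, 0); (0, 1, 1, 1); (0, 0, 0, 3); (4, 0, 2, 0))


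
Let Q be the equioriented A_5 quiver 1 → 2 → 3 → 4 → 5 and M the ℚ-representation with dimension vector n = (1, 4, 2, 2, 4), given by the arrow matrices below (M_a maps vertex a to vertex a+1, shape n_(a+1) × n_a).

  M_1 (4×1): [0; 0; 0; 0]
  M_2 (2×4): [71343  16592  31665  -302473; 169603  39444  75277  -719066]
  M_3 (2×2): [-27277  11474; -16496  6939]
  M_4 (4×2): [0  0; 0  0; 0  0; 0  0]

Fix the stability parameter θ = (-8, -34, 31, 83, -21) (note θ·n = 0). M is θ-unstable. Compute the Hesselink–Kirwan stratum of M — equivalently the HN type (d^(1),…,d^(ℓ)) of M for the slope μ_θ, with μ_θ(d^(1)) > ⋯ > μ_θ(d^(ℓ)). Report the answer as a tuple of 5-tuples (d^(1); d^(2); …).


Barcode: M ≅ I[1,1], I[2,2]^2, I[2,4]^2, I[5,5]^4. HN layers by μ_θ (5 steps, strictly decreasing):
  μ^(1)=83; μ^(2)=31; μ^(3)=-8; μ^(4)=-21; μ^(5)=-34

((0, 0, 0, 2, 0); (0, 0, 2, 0, 0); (1, 0, 0, 0, 0); (0, 0, 0, 0, 4); (0, 4, 0, 0, 0))


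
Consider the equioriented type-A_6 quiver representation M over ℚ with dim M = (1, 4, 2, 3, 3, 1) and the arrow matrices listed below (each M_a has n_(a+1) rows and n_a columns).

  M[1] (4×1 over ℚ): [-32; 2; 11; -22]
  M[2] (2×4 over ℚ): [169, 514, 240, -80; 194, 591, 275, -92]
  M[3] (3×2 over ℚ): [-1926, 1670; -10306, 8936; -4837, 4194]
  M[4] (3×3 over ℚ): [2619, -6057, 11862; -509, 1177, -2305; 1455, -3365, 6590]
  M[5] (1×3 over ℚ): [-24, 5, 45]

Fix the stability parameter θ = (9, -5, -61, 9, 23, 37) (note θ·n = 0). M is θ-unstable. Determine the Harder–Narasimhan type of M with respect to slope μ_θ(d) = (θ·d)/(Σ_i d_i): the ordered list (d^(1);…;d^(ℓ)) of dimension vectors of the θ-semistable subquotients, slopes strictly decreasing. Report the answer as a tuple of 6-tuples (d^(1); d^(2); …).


Via rank(M_{q-1}∘⋯∘M_p): M ≅ I[1,6], I[2,2]^2, I[2,5], I[4,4], I[5,5].
μ_θ-semistable layers: μ^(1)=37; μ^(2)=23; μ^(3)=9; μ^(4)=-5; μ^(5)=-19; μ^(6)=-33

((0, 0, 0, 0, 0, 1); (0, 0, 0, 0, 3, 0); (0, 0, 0, 3, 0, 0); (0, 2, 0, 0, 0, 0); (1, 1, 1, 0, 0, 0); (0, 1, 1, 0, 0, 0))


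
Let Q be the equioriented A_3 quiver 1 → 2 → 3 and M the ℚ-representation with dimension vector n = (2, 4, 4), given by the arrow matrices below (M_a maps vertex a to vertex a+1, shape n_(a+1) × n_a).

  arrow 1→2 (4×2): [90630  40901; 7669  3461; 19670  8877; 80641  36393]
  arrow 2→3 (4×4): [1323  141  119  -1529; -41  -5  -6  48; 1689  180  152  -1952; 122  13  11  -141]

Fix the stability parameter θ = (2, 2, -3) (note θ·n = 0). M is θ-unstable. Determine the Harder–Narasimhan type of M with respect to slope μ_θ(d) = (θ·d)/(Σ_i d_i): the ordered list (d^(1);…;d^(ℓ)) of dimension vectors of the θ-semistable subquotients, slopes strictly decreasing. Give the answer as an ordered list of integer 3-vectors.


Interval decomposition of M: I[1,3]^2, I[2,2], I[2,3], I[3,3].
HN type (ℓ=4): μ^(1)=2; μ^(2)=1/3; μ^(3)=-1/2; μ^(4)=-3

((0, 1, 0); (2, 2, 2); (0, 1, 1); (0, 0, 1))


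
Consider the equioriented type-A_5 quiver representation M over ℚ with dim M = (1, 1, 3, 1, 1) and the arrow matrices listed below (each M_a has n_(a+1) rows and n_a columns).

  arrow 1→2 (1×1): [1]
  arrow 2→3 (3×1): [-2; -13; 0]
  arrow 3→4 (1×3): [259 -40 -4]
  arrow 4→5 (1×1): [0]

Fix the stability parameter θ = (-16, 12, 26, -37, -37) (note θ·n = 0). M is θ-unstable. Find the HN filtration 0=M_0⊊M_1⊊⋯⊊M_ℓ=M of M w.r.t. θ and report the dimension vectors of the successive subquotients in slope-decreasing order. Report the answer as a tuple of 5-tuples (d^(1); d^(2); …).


Barcode: M ≅ I[1,4], I[3,3]^2, I[5,5]. HN layers by μ_θ (4 steps, strictly decreasing):
  μ^(1)=26; μ^(2)=1/3; μ^(3)=-16; μ^(4)=-37

((0, 0, 2, 0, 0); (0, 1, 1, 1, 0); (1, 0, 0, 0, 0); (0, 0, 0, 0, 1))


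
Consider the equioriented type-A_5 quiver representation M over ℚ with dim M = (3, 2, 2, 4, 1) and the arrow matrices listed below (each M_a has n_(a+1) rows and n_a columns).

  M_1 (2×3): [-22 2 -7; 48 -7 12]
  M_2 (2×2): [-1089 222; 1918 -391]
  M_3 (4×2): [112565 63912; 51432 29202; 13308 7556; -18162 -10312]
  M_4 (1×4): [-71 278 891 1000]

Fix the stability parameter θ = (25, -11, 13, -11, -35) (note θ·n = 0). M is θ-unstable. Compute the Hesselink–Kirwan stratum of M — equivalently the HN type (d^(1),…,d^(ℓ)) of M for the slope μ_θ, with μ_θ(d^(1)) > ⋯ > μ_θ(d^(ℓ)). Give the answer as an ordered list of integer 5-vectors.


Barcode: M ≅ I[1,1], I[1,4], I[1,5], I[4,4]^2. HN layers by μ_θ (4 steps, strictly decreasing):
  μ^(1)=25; μ^(2)=4; μ^(3)=-19/5; μ^(4)=-11

((1, 0, 0, 0, 0); (1, 1, 1, 1, 0); (1, 1, 1, 1, 1); (0, 0, 0, 2, 0))


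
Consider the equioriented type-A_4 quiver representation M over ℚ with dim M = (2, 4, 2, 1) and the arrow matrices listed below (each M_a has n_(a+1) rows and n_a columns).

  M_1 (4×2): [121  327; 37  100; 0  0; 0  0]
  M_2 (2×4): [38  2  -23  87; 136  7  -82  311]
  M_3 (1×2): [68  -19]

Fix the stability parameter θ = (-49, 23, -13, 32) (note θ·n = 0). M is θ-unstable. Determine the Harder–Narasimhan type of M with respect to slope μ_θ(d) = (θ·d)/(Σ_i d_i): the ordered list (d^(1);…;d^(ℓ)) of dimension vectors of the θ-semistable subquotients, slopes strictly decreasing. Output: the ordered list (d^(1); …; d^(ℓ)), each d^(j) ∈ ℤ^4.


Barcode: M ≅ I[1,3], I[1,4], I[2,2]^2. HN layers by μ_θ (4 steps, strictly decreasing):
  μ^(1)=32; μ^(2)=23; μ^(3)=5; μ^(4)=-49

((0, 0, 0, 1); (0, 2, 0, 0); (0, 2, 2, 0); (2, 0, 0, 0))


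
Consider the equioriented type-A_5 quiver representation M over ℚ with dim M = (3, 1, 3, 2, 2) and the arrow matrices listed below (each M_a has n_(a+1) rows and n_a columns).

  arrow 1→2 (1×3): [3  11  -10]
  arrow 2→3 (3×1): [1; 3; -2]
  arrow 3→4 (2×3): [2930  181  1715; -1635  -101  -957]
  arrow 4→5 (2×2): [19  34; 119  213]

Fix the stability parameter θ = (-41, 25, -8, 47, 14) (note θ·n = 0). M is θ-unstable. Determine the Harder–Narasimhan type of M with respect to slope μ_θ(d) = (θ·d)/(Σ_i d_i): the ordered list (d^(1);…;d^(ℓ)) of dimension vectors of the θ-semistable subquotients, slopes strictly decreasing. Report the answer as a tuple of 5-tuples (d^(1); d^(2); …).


Interval decomposition of M: I[1,1]^2, I[1,5], I[3,3], I[3,5].
HN type (ℓ=4): μ^(1)=61/2; μ^(2)=17/2; μ^(3)=-8; μ^(4)=-41

((0, 0, 0, 2, 2); (0, 1, 1, 0, 0); (0, 0, 2, 0, 0); (3, 0, 0, 0, 0))


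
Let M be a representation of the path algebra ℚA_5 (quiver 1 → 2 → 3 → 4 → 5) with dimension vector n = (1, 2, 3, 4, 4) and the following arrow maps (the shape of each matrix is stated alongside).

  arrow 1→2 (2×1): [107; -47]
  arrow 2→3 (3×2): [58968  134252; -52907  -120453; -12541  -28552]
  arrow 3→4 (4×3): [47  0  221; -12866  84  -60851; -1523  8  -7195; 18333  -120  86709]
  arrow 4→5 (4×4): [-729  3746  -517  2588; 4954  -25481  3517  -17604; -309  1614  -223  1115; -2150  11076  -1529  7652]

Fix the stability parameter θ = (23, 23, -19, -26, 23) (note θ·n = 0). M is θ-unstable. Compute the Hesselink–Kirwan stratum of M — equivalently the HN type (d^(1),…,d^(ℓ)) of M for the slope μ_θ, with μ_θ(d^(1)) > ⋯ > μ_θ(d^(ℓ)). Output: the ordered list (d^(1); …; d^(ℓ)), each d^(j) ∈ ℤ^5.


Via rank(M_{q-1}∘⋯∘M_p): M ≅ I[1,5], I[2,3], I[3,5], I[4,5]^2.
μ_θ-semistable layers: μ^(1)=23; μ^(2)=2; μ^(3)=1/4; μ^(4)=-45/2; μ^(5)=-26

((0, 0, 0, 0, 4); (0, 1, 1, 0, 0); (1, 1, 1, 1, 0); (0, 0, 1, 1, 0); (0, 0, 0, 2, 0))


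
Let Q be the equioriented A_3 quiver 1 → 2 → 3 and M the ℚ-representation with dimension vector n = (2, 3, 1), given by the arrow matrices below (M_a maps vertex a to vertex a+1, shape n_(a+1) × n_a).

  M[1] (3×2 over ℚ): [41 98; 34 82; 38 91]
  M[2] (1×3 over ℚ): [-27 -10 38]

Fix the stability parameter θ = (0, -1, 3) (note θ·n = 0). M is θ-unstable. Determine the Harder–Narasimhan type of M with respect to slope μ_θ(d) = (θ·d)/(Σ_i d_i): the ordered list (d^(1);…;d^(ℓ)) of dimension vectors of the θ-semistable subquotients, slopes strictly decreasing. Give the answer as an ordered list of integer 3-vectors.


Barcode: M ≅ I[1,2], I[1,3], I[2,2]. HN layers by μ_θ (3 steps, strictly decreasing):
  μ^(1)=3; μ^(2)=-1/2; μ^(3)=-1

((0, 0, 1); (2, 2, 0); (0, 1, 0))


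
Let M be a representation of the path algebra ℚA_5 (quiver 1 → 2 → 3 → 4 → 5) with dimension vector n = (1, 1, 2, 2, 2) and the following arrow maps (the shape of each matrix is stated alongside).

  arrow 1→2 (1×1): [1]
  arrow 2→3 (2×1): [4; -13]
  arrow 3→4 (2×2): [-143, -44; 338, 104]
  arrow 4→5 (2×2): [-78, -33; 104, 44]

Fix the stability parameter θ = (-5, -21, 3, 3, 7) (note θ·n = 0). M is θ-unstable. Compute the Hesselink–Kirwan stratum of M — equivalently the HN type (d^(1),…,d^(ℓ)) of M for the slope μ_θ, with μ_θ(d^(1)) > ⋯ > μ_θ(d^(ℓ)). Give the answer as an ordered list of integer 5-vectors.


Via rank(M_{q-1}∘⋯∘M_p): M ≅ I[1,3], I[3,4], I[4,5], I[5,5].
μ_θ-semistable layers: μ^(1)=7; μ^(2)=3; μ^(3)=-13

((0, 0, 0, 0, 2); (0, 0, 2, 2, 0); (1, 1, 0, 0, 0))


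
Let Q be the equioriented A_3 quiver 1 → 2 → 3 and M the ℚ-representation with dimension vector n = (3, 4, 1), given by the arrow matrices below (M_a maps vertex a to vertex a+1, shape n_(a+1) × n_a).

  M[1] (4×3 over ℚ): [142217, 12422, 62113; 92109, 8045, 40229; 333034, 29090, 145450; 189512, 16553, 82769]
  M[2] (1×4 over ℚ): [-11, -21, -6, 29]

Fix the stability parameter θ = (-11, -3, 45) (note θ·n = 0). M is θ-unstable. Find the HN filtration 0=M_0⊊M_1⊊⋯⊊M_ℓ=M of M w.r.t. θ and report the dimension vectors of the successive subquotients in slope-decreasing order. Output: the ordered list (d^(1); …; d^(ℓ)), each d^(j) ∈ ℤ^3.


Via rank(M_{q-1}∘⋯∘M_p): M ≅ I[1,2]^2, I[1,3], I[2,2].
μ_θ-semistable layers: μ^(1)=45; μ^(2)=-3; μ^(3)=-11

((0, 0, 1); (0, 4, 0); (3, 0, 0))


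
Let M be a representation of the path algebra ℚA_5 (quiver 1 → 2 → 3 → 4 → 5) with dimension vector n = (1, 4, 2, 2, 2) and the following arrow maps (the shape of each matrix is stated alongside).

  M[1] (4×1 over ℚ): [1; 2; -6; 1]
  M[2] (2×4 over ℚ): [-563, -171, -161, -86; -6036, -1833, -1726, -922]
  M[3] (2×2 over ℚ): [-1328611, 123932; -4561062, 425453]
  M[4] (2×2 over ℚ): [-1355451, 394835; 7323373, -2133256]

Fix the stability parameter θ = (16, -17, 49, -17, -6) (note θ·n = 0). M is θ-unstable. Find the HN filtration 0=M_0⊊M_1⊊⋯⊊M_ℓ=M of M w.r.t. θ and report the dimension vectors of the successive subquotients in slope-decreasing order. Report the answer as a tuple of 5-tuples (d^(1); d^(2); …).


Interval decomposition of M: I[1,5], I[2,2]^2, I[2,5].
HN type (ℓ=3): μ^(1)=26/3; μ^(2)=-1/2; μ^(3)=-17

((0, 0, 2, 2, 2); (1, 1, 0, 0, 0); (0, 3, 0, 0, 0))


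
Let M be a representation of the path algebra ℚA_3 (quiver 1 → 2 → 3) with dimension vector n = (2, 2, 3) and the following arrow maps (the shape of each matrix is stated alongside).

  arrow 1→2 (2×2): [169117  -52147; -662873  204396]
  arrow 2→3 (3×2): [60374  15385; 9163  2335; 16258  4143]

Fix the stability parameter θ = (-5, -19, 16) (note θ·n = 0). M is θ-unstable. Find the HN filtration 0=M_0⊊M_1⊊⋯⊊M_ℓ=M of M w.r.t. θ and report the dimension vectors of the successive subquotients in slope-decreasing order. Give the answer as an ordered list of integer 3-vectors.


Via rank(M_{q-1}∘⋯∘M_p): M ≅ I[1,3]^2, I[3,3].
μ_θ-semistable layers: μ^(1)=16; μ^(2)=-12

((0, 0, 3); (2, 2, 0))


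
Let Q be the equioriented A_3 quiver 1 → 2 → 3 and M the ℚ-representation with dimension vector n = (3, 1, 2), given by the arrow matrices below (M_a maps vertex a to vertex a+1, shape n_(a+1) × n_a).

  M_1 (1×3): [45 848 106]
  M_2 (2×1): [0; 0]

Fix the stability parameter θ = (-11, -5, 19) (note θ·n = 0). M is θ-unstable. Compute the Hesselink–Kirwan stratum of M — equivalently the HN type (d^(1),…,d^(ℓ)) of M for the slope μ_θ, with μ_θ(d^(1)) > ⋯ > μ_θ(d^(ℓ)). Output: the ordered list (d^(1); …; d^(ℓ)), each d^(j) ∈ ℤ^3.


Via rank(M_{q-1}∘⋯∘M_p): M ≅ I[1,1]^2, I[1,2], I[3,3]^2.
μ_θ-semistable layers: μ^(1)=19; μ^(2)=-5; μ^(3)=-11

((0, 0, 2); (0, 1, 0); (3, 0, 0))


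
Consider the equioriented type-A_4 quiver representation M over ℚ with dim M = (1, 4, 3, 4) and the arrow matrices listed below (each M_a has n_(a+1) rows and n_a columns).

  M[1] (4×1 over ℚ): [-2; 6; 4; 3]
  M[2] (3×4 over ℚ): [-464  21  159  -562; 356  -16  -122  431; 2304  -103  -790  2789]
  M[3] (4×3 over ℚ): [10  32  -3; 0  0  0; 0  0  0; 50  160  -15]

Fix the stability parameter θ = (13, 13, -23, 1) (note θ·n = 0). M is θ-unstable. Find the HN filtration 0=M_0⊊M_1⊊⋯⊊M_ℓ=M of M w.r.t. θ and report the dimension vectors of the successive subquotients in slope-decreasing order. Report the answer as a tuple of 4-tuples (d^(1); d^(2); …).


Barcode: M ≅ I[1,4], I[2,2], I[2,3]^2, I[4,4]^3. HN layers by μ_θ (3 steps, strictly decreasing):
  μ^(1)=13; μ^(2)=1; μ^(3)=-5

((0, 1, 0, 0); (1, 1, 1, 4); (0, 2, 2, 0))


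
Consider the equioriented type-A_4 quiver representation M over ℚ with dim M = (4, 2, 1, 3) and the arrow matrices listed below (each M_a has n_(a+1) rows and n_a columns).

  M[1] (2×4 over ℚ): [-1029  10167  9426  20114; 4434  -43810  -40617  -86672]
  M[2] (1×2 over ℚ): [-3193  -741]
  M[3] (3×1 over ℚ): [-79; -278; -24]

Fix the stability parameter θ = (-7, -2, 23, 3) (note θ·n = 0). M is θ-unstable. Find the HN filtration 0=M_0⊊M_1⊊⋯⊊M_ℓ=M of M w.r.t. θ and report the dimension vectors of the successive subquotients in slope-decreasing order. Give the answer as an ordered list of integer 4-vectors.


Interval decomposition of M: I[1,1]^2, I[1,2], I[1,4], I[4,4]^2.
HN type (ℓ=4): μ^(1)=13; μ^(2)=3; μ^(3)=-2; μ^(4)=-7

((0, 0, 1, 1); (0, 0, 0, 2); (0, 2, 0, 0); (4, 0, 0, 0))


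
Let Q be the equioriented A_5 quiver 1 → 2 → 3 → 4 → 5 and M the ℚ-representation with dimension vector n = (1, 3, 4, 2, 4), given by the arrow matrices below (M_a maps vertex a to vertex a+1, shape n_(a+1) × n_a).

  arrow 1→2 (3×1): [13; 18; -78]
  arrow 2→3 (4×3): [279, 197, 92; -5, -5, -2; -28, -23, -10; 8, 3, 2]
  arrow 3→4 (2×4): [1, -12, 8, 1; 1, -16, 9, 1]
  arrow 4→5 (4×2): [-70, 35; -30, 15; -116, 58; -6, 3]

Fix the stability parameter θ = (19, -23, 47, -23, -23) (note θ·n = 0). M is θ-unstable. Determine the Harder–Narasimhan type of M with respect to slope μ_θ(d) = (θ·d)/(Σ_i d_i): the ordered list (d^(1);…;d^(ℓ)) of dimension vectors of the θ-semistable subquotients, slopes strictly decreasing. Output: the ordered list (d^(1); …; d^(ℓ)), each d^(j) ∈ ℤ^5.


Interval decomposition of M: I[1,5], I[2,3], I[2,4], I[3,3], I[5,5]^3.
HN type (ℓ=5): μ^(1)=47; μ^(2)=12; μ^(3)=1/3; μ^(4)=-2; μ^(5)=-23

((0, 0, 2, 0, 0); (0, 0, 1, 1, 0); (0, 0, 1, 1, 1); (1, 1, 0, 0, 0); (0, 2, 0, 0, 3))


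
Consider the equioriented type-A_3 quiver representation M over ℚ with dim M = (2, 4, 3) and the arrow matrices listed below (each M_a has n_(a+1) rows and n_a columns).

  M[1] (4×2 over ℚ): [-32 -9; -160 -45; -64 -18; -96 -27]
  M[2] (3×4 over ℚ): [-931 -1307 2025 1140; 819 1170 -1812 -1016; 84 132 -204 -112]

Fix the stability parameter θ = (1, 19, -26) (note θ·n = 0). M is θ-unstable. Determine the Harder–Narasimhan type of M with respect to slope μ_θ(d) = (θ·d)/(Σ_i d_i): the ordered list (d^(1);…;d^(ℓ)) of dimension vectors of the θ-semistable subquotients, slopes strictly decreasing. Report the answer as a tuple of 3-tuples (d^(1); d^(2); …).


Barcode: M ≅ I[1,1], I[1,3], I[2,2]^2, I[2,3], I[3,3]. HN layers by μ_θ (5 steps, strictly decreasing):
  μ^(1)=19; μ^(2)=1; μ^(3)=-2; μ^(4)=-7/2; μ^(5)=-26

((0, 2, 0); (1, 0, 0); (1, 1, 1); (0, 1, 1); (0, 0, 1))


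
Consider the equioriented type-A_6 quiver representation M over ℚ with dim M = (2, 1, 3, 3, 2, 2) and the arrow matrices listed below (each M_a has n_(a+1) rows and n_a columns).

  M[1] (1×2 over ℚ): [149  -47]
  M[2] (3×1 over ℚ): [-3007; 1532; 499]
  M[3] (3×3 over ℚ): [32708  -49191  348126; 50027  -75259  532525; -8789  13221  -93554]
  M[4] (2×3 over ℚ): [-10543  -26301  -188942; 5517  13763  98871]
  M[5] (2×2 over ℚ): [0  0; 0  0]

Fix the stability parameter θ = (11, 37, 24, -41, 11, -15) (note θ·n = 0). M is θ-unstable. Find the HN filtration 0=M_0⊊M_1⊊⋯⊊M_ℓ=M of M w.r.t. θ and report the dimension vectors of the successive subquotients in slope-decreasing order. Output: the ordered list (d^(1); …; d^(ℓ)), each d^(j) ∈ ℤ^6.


Interval decomposition of M: I[1,1], I[1,5], I[3,4], I[3,5], I[6,6]^2.
HN type (ℓ=4): μ^(1)=11; μ^(2)=31/4; μ^(3)=-17/2; μ^(4)=-15

((1, 0, 0, 0, 2, 0); (1, 1, 1, 1, 0, 0); (0, 0, 2, 2, 0, 0); (0, 0, 0, 0, 0, 2))


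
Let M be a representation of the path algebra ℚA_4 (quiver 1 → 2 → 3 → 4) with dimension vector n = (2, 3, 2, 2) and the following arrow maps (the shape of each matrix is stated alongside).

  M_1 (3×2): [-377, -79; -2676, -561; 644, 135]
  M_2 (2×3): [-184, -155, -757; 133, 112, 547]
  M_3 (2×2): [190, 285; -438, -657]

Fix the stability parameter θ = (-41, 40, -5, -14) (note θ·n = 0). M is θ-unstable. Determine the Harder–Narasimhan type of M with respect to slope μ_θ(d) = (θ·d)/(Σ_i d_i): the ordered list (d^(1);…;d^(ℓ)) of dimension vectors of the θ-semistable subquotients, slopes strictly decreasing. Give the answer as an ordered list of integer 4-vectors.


Via rank(M_{q-1}∘⋯∘M_p): M ≅ I[1,2], I[1,4], I[2,3], I[4,4].
μ_θ-semistable layers: μ^(1)=40; μ^(2)=35/2; μ^(3)=7; μ^(4)=-14; μ^(5)=-41

((0, 1, 0, 0); (0, 1, 1, 0); (0, 1, 1, 1); (0, 0, 0, 1); (2, 0, 0, 0))


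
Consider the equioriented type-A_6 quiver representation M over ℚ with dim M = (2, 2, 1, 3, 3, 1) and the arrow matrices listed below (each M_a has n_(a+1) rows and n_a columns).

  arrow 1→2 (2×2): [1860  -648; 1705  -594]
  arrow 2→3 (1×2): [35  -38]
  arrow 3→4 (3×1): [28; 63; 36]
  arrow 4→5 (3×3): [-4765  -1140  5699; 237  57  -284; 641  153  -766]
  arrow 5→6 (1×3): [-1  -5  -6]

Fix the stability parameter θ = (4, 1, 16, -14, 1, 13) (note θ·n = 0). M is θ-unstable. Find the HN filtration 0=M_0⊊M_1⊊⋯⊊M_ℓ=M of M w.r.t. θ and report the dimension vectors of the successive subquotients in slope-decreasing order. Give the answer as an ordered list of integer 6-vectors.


Barcode: M ≅ I[1,1], I[1,6], I[2,2], I[4,5]^2. HN layers by μ_θ (5 steps, strictly decreasing):
  μ^(1)=13; μ^(2)=4; μ^(3)=8/5; μ^(4)=1; μ^(5)=-14

((0, 0, 0, 0, 0, 1); (1, 0, 0, 0, 0, 0); (1, 1, 1, 1, 1, 0); (0, 1, 0, 0, 2, 0); (0, 0, 0, 2, 0, 0))


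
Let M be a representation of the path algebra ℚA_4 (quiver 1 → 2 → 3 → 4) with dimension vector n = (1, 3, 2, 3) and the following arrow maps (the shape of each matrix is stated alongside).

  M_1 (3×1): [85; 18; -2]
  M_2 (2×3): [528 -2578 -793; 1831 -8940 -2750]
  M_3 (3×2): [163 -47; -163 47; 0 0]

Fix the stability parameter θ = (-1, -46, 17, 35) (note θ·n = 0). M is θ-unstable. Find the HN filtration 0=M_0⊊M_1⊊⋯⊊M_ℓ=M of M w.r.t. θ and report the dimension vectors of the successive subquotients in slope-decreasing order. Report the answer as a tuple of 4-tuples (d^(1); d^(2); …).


Via rank(M_{q-1}∘⋯∘M_p): M ≅ I[1,4], I[2,2], I[2,3], I[4,4]^2.
μ_θ-semistable layers: μ^(1)=35; μ^(2)=17; μ^(3)=-47/2; μ^(4)=-46

((0, 0, 0, 3); (0, 0, 2, 0); (1, 1, 0, 0); (0, 2, 0, 0))


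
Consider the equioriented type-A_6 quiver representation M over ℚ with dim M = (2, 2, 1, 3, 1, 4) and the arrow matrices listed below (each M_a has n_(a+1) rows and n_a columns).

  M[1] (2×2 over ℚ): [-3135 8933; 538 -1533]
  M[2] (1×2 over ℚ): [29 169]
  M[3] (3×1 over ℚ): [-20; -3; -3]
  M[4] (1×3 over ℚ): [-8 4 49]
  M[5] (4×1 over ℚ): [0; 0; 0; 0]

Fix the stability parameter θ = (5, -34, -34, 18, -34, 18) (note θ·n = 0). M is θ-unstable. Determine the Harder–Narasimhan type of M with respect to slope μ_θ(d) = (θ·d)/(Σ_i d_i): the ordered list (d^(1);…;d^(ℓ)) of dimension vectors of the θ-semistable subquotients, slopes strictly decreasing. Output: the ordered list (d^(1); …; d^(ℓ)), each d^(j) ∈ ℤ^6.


Interval decomposition of M: I[1,2], I[1,5], I[4,4]^2, I[6,6]^4.
HN type (ℓ=4): μ^(1)=18; μ^(2)=-8; μ^(3)=-29/2; μ^(4)=-21

((0, 0, 0, 2, 0, 4); (0, 0, 0, 1, 1, 0); (1, 1, 0, 0, 0, 0); (1, 1, 1, 0, 0, 0))


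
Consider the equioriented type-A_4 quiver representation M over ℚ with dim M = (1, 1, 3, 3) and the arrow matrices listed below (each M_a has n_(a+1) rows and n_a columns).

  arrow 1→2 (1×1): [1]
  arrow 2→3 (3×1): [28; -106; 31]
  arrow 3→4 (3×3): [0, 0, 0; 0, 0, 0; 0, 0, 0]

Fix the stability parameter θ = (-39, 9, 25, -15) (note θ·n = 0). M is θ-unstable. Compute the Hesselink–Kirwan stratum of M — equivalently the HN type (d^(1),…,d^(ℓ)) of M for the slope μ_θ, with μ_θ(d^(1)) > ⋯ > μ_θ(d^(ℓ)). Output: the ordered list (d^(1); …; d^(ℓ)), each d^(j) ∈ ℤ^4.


Interval decomposition of M: I[1,3], I[3,3]^2, I[4,4]^3.
HN type (ℓ=4): μ^(1)=25; μ^(2)=9; μ^(3)=-15; μ^(4)=-39

((0, 0, 3, 0); (0, 1, 0, 0); (0, 0, 0, 3); (1, 0, 0, 0))


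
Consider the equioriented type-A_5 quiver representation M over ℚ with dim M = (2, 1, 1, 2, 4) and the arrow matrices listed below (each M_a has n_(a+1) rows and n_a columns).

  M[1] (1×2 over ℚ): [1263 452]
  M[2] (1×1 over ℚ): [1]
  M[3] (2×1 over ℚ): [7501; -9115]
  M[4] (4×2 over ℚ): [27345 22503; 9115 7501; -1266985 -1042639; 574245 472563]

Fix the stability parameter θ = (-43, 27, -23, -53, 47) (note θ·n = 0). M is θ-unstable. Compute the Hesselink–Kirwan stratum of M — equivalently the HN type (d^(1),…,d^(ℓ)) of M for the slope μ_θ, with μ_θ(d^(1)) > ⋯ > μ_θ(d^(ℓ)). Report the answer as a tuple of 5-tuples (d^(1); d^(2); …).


Via rank(M_{q-1}∘⋯∘M_p): M ≅ I[1,1], I[1,4], I[4,5], I[5,5]^3.
μ_θ-semistable layers: μ^(1)=47; μ^(2)=-49/3; μ^(3)=-43; μ^(4)=-53

((0, 0, 0, 0, 4); (0, 1, 1, 1, 0); (2, 0, 0, 0, 0); (0, 0, 0, 1, 0))


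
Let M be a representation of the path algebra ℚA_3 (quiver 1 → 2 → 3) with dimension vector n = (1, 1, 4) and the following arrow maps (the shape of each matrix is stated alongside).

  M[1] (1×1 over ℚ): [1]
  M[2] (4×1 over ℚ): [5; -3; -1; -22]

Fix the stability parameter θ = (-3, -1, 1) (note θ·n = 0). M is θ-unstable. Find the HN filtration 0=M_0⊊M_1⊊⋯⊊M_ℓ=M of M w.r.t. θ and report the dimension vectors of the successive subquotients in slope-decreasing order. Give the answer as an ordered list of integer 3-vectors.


Barcode: M ≅ I[1,3], I[3,3]^3. HN layers by μ_θ (3 steps, strictly decreasing):
  μ^(1)=1; μ^(2)=-1; μ^(3)=-3

((0, 0, 4); (0, 1, 0); (1, 0, 0))


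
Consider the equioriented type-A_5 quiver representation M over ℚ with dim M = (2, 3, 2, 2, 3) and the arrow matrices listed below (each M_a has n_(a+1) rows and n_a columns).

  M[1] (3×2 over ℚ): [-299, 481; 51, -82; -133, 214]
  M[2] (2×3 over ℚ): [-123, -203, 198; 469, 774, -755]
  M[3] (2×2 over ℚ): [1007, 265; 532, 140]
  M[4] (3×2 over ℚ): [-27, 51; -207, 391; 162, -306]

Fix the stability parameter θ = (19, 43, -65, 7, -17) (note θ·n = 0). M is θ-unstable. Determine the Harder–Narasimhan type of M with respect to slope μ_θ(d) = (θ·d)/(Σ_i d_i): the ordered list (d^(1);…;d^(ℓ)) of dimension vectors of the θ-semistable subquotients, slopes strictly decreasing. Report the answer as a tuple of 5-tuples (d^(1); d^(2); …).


Via rank(M_{q-1}∘⋯∘M_p): M ≅ I[1,2], I[1,3], I[2,5], I[4,4], I[5,5]^2.
μ_θ-semistable layers: μ^(1)=43; μ^(2)=19; μ^(3)=7; μ^(4)=-1; μ^(5)=-5; μ^(6)=-11; μ^(7)=-17

((0, 1, 0, 0, 0); (1, 0, 0, 0, 0); (0, 0, 0, 1, 0); (1, 1, 1, 0, 0); (0, 0, 0, 1, 1); (0, 1, 1, 0, 0); (0, 0, 0, 0, 2))


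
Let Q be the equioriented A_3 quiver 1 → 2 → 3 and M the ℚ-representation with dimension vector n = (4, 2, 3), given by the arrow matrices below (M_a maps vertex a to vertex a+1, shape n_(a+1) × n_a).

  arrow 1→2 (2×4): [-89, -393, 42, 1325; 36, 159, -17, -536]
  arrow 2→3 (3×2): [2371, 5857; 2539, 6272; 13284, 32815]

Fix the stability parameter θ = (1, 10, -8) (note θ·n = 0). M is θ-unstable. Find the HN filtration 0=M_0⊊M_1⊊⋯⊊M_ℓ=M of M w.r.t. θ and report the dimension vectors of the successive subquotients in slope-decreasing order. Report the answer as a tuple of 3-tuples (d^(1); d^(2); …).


Interval decomposition of M: I[1,1]^2, I[1,3]^2, I[3,3].
HN type (ℓ=2): μ^(1)=1; μ^(2)=-8

((4, 2, 2); (0, 0, 1))


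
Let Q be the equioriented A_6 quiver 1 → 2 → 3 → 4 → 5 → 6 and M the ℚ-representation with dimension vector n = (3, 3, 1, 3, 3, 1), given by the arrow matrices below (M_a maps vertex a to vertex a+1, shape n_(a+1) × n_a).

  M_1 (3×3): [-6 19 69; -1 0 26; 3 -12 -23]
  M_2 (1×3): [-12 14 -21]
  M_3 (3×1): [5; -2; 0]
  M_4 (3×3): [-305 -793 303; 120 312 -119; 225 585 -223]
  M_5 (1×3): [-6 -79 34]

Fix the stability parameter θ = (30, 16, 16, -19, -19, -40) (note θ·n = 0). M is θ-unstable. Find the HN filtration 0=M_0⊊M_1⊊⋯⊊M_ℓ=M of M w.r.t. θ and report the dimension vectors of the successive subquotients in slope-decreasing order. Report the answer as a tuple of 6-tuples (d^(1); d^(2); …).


Interval decomposition of M: I[1,2]^2, I[1,5], I[4,4], I[4,6], I[5,5].
HN type (ℓ=4): μ^(1)=23; μ^(2)=24/5; μ^(3)=-19; μ^(4)=-26

((2, 2, 0, 0, 0, 0); (1, 1, 1, 1, 1, 0); (0, 0, 0, 1, 1, 0); (0, 0, 0, 1, 1, 1))


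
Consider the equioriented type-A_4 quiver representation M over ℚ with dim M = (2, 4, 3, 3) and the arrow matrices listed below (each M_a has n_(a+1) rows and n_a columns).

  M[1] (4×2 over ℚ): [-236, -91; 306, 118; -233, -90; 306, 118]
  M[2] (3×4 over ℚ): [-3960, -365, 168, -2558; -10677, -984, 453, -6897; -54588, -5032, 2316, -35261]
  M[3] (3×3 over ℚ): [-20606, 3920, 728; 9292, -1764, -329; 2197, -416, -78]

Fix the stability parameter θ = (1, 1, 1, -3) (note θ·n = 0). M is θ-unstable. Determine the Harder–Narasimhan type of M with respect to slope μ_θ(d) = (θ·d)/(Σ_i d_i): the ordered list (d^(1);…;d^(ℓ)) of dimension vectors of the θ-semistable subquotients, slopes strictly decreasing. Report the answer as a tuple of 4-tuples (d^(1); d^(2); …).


Interval decomposition of M: I[1,2], I[1,4], I[2,3], I[2,4], I[4,4].
HN type (ℓ=4): μ^(1)=1; μ^(2)=0; μ^(3)=-1/3; μ^(4)=-3

((1, 2, 1, 0); (1, 1, 1, 1); (0, 1, 1, 1); (0, 0, 0, 1))


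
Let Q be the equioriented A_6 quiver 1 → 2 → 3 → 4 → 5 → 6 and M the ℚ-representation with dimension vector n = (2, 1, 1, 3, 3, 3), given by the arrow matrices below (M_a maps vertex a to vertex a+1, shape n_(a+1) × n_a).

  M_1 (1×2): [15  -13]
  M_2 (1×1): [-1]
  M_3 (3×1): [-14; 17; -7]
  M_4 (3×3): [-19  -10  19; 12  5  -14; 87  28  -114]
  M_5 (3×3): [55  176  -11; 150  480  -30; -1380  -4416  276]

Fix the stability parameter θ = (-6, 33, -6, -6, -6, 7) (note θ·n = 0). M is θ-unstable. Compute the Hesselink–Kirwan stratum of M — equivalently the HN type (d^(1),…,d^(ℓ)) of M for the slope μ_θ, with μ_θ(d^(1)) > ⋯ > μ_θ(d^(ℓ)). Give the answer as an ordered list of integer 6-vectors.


Via rank(M_{q-1}∘⋯∘M_p): M ≅ I[1,1], I[1,6], I[4,5]^2, I[6,6]^2.
μ_θ-semistable layers: μ^(1)=7; μ^(2)=15/4; μ^(3)=-6

((0, 0, 0, 0, 0, 3); (0, 1, 1, 1, 1, 0); (2, 0, 0, 2, 2, 0))


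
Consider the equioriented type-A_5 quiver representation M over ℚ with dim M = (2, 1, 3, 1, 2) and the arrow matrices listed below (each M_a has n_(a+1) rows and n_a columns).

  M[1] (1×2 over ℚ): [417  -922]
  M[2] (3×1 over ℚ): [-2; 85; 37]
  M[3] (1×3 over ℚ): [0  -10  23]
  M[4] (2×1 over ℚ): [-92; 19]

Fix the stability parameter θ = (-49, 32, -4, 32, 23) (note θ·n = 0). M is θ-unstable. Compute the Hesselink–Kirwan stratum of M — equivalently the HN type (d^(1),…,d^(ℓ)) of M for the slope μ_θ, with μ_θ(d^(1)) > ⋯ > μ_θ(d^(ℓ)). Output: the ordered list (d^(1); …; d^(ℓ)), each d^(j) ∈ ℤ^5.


Via rank(M_{q-1}∘⋯∘M_p): M ≅ I[1,1], I[1,5], I[3,3]^2, I[5,5].
μ_θ-semistable layers: μ^(1)=55/2; μ^(2)=23; μ^(3)=14; μ^(4)=-4; μ^(5)=-49

((0, 0, 0, 1, 1); (0, 0, 0, 0, 1); (0, 1, 1, 0, 0); (0, 0, 2, 0, 0); (2, 0, 0, 0, 0))


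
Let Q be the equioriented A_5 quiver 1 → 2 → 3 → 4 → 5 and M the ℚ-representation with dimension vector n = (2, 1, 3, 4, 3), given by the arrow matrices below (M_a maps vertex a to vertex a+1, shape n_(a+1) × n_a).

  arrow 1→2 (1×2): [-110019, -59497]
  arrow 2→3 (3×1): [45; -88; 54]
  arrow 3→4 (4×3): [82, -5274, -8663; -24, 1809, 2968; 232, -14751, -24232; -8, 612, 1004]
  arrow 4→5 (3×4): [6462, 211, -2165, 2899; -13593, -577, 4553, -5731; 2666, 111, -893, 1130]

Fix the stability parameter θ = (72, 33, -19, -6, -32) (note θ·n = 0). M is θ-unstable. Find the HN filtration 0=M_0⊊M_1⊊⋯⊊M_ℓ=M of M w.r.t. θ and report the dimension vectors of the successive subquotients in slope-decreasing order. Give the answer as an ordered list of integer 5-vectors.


Interval decomposition of M: I[1,1], I[1,3], I[3,5]^2, I[4,4], I[4,5].
HN type (ℓ=4): μ^(1)=72; μ^(2)=86/3; μ^(3)=-6; μ^(4)=-19

((1, 0, 0, 0, 0); (1, 1, 1, 0, 0); (0, 0, 0, 1, 0); (0, 0, 2, 3, 3))


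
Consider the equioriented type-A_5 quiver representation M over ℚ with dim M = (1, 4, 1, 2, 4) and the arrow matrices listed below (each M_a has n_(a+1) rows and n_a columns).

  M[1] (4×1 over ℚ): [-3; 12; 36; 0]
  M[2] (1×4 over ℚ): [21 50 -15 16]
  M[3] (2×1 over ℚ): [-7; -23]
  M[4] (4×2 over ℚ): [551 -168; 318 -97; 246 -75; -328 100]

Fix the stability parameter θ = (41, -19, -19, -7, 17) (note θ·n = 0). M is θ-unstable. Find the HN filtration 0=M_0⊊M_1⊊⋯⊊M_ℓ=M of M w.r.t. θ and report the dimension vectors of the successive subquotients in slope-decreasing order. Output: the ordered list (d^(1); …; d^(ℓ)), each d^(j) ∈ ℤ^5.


Barcode: M ≅ I[1,5], I[2,2]^3, I[4,5], I[5,5]^2. HN layers by μ_θ (4 steps, strictly decreasing):
  μ^(1)=17; μ^(2)=-1; μ^(3)=-7; μ^(4)=-19

((0, 0, 0, 0, 4); (1, 1, 1, 1, 0); (0, 0, 0, 1, 0); (0, 3, 0, 0, 0))


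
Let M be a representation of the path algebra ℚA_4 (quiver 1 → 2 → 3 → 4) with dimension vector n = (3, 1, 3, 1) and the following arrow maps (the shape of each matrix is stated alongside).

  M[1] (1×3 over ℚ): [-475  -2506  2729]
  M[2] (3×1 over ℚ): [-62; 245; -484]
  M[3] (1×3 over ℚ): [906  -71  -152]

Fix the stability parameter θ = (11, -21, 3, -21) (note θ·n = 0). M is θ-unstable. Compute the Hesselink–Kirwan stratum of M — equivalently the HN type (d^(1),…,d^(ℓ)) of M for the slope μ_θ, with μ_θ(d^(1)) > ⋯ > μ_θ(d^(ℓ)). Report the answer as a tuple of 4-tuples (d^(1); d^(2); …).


Via rank(M_{q-1}∘⋯∘M_p): M ≅ I[1,1]^2, I[1,4], I[3,3]^2.
μ_θ-semistable layers: μ^(1)=11; μ^(2)=3; μ^(3)=-7

((2, 0, 0, 0); (0, 0, 2, 0); (1, 1, 1, 1))


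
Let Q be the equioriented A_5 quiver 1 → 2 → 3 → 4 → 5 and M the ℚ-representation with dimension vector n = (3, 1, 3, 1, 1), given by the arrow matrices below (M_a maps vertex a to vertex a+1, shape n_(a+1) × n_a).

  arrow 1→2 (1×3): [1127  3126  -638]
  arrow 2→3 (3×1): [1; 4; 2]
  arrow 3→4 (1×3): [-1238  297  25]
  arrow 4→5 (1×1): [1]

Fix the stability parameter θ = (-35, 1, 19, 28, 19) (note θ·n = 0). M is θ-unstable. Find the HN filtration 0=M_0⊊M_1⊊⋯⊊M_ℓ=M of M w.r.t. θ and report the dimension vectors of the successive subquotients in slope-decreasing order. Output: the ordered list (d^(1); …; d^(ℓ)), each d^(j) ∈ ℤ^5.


Barcode: M ≅ I[1,1]^2, I[1,3], I[3,3], I[3,5]. HN layers by μ_θ (4 steps, strictly decreasing):
  μ^(1)=47/2; μ^(2)=19; μ^(3)=1; μ^(4)=-35

((0, 0, 0, 1, 1); (0, 0, 3, 0, 0); (0, 1, 0, 0, 0); (3, 0, 0, 0, 0))


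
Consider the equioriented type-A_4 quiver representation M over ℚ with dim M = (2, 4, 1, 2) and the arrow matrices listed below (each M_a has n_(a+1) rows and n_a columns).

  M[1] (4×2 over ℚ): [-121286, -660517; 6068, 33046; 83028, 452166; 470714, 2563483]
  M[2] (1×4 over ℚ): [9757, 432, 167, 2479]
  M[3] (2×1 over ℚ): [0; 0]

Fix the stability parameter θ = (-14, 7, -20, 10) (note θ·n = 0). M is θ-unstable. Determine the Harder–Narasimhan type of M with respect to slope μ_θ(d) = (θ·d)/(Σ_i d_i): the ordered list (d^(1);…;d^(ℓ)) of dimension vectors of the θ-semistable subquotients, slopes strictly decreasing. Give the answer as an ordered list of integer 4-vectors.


Barcode: M ≅ I[1,1], I[1,3], I[2,2]^3, I[4,4]^2. HN layers by μ_θ (4 steps, strictly decreasing):
  μ^(1)=10; μ^(2)=7; μ^(3)=-13/2; μ^(4)=-14

((0, 0, 0, 2); (0, 3, 0, 0); (0, 1, 1, 0); (2, 0, 0, 0))


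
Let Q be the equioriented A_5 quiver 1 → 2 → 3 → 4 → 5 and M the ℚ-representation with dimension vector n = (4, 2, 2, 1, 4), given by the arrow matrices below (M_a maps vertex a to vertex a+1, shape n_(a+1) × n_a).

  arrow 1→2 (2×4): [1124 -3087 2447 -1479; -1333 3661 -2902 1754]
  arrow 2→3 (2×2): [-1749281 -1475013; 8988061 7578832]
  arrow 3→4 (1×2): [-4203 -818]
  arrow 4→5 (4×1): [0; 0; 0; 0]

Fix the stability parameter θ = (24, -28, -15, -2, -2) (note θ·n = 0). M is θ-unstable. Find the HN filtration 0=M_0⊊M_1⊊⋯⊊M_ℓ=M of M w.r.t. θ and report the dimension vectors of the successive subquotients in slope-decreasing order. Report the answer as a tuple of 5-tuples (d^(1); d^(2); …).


Interval decomposition of M: I[1,1]^2, I[1,3], I[1,4], I[5,5]^4.
HN type (ℓ=3): μ^(1)=24; μ^(2)=-2; μ^(3)=-19/3

((2, 0, 0, 0, 0); (0, 0, 0, 1, 4); (2, 2, 2, 0, 0))


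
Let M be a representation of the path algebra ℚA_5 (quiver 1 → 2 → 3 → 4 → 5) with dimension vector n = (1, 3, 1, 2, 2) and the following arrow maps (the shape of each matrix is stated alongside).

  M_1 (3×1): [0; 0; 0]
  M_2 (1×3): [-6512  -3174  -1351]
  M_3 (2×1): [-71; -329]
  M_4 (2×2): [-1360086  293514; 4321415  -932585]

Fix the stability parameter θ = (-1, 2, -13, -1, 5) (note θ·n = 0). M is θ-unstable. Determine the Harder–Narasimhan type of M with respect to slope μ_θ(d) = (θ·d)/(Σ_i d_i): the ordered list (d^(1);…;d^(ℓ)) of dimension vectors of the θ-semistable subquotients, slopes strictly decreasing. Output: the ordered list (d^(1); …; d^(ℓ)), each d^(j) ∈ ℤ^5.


Via rank(M_{q-1}∘⋯∘M_p): M ≅ I[1,1], I[2,2]^2, I[2,4], I[4,5], I[5,5].
μ_θ-semistable layers: μ^(1)=5; μ^(2)=2; μ^(3)=-1; μ^(4)=-11/2

((0, 0, 0, 0, 2); (0, 2, 0, 0, 0); (1, 0, 0, 2, 0); (0, 1, 1, 0, 0))


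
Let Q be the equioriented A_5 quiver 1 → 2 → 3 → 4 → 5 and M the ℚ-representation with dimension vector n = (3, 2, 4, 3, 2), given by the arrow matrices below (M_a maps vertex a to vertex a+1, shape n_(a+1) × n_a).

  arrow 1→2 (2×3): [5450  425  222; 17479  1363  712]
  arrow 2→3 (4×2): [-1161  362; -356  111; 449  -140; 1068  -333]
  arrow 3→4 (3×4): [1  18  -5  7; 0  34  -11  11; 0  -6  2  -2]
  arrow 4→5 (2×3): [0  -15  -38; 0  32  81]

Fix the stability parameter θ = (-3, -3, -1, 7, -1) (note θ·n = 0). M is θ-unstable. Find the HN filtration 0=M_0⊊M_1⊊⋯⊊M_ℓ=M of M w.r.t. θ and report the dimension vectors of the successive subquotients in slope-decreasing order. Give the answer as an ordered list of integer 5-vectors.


Via rank(M_{q-1}∘⋯∘M_p): M ≅ I[1,1], I[1,5]^2, I[3,3], I[3,4].
μ_θ-semistable layers: μ^(1)=7; μ^(2)=3; μ^(3)=-1; μ^(4)=-3

((0, 0, 0, 1, 0); (0, 0, 0, 2, 2); (0, 0, 4, 0, 0); (3, 2, 0, 0, 0))


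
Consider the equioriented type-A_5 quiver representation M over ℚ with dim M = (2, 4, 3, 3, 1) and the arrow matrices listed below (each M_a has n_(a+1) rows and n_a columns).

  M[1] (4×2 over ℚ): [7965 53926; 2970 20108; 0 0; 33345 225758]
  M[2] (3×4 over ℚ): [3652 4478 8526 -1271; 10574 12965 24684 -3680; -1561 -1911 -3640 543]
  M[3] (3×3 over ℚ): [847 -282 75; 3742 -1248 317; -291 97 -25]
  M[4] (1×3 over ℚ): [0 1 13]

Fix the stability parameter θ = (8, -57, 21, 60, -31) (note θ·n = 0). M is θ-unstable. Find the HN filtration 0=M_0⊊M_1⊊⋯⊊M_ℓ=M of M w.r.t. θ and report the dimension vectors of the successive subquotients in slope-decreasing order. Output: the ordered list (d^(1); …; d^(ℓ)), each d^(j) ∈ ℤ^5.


Barcode: M ≅ I[1,1], I[1,5], I[2,2], I[2,4]^2. HN layers by μ_θ (6 steps, strictly decreasing):
  μ^(1)=60; μ^(2)=21; μ^(3)=50/3; μ^(4)=8; μ^(5)=-49/2; μ^(6)=-57

((0, 0, 0, 2, 0); (0, 0, 2, 0, 0); (0, 0, 1, 1, 1); (1, 0, 0, 0, 0); (1, 1, 0, 0, 0); (0, 3, 0, 0, 0))


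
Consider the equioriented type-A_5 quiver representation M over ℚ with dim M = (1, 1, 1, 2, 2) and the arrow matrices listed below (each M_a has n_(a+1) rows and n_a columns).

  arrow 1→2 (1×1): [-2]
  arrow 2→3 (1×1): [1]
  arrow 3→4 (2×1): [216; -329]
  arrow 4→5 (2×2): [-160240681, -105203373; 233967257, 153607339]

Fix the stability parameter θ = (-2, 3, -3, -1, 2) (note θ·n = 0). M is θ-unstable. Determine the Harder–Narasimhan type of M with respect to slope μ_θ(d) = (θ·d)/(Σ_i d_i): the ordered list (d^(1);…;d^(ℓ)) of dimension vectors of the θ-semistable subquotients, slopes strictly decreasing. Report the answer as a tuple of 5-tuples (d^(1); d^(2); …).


Via rank(M_{q-1}∘⋯∘M_p): M ≅ I[1,5], I[4,5].
μ_θ-semistable layers: μ^(1)=2; μ^(2)=-1/3; μ^(3)=-1; μ^(4)=-2

((0, 0, 0, 0, 2); (0, 1, 1, 1, 0); (0, 0, 0, 1, 0); (1, 0, 0, 0, 0))
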